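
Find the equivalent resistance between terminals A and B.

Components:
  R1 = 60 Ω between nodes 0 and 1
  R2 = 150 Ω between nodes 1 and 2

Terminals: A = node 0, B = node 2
Reduce the network between node 0 (A) and node 2 (B) by series/parallel combination:
  Rs1 = R1 + R2 (series, joined only at node 1) = 60 + 150 = 210 Ω
R_eq = 210 Ω

Final answer: 210 Ω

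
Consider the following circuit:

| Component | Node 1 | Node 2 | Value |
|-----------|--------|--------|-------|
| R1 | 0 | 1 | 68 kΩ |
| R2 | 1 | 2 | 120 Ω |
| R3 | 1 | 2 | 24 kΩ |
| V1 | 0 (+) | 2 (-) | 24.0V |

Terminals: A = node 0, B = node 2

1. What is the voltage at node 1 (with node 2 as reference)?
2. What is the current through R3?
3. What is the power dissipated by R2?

Nodal analysis, taking node 2 as the 0 V reference.
Source V1 fixes V_0 = 24 V.
KCL at each unknown node (sum of currents leaving = 0; resistances in Ω):
  Node 1: (V_1 - 24)/68000 + (V_1 - 0)/120 + (V_1 - 0)/24000 = 0
Collecting terms: 0.00839 × V_1 = 0.0003529  =>  V_1 = 0.04207 V
Part 1:
  Read off the nodal solution: V_1 = 0.04207 V
Part 2:
  I_R3 = (V_1 - V_2)/R3 = (0.04207 - 0)/24000 = 0.000001753 A
  Magnitude: I_R3 = 0.000001753 A
Part 3:
  I_R2 = (V_1 - V_2)/R2 = (0.04207 - 0)/120 = 0.0003506 A
  P_R2 = I_R2² × R2 = (0.0003506)² × 120 = 0.00001475 W

Final answers:
1. V_1 = 0.04207 V
2. I_R3 = 1.753e-06 A
3. P_R2 = 1.475e-05 W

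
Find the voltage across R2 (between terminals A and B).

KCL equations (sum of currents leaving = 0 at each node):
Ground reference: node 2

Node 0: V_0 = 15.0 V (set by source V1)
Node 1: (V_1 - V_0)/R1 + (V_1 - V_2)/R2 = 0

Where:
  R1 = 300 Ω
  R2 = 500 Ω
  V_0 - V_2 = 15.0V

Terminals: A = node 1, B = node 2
R1 and R2 are in series across V1 (node 0 → node 1 → node 2), and the output A–B is taken across R2, so this is a voltage divider.
Series current: I = V1/(R1 + R2) = 15/(300 + 500) = 15/800 = 0.01875 A
V_R2 = I × R2 = V1 × R2/(R1 + R2) = 15 × 500/800 = 9.375 V

Final answer: 9.375 V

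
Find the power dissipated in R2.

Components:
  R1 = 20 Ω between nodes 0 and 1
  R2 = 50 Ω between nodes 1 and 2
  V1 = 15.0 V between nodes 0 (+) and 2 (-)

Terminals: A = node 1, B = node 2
Nodal analysis, taking node 2 as the 0 V reference.
Source V1 fixes V_0 = 15 V.
KCL at each unknown node (sum of currents leaving = 0; resistances in Ω):
  Node 1: (V_1 - 15)/20 + (V_1 - 0)/50 = 0
Collecting terms: 0.07 × V_1 = 0.75  =>  V_1 = 10.71 V
I_R2 = (V_1 - V_2)/R2 = (10.71 - 0)/50 = 0.2143 A
P_R2 = I_R2² × R2 = (0.2143)² × 50 = 2.296 W

Final answer: 2.296 W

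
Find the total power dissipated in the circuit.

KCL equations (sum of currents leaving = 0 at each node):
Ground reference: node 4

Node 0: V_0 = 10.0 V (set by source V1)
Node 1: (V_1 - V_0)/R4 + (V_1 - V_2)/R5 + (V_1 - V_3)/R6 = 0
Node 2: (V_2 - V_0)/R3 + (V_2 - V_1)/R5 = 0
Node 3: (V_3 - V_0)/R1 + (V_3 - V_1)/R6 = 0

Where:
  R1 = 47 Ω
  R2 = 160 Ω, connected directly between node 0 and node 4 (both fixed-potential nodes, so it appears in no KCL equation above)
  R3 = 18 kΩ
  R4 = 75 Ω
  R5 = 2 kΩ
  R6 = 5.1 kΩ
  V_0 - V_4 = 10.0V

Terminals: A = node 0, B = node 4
Nodal analysis, taking node 4 as the 0 V reference.
Source V1 fixes V_0 = 10 V.
KCL at each unknown node (sum of currents leaving = 0; resistances in Ω):
  Node 1: (V_1 - 10)/75 + (V_1 - V_2)/2000 + (V_1 - V_3)/5100 = 0
  Node 2: (V_2 - 10)/18000 + (V_2 - V_1)/2000 = 0
  Node 3: (V_3 - 10)/47 + (V_3 - V_1)/5100 = 0
Collecting terms (coefficients in siemens):
  0.01403·V_1 - 0.0005·V_2 - 0.0001961·V_3 = 0.1333
  0.0005556·V_2 - 0.0005·V_1 = 0.0005556
  0.02147·V_3 - 0.0001961·V_1 = 0.2128
Solving these 3 simultaneous equations (Gaussian elimination) gives:
  V_1 = 10 V, V_2 = 10 V, V_3 = 10 V
Power in each resistor, P = (ΔV)²/R:
  P_R1 = (10 - 10)²/47 = 0 W
  P_R2 = (10 - 0)²/160 = 0.625 W
  P_R3 = (10 - 10)²/18000 = 0 W
  P_R4 = (10 - 10)²/75 = 0 W
  P_R5 = (10 - 10)²/2000 = 0 W
  P_R6 = (10 - 10)²/5100 = 0 W
P_total = P_R1 + P_R2 + P_R3 + P_R4 + P_R5 + P_R6 = 0.625 W

Final answer: 0.625 W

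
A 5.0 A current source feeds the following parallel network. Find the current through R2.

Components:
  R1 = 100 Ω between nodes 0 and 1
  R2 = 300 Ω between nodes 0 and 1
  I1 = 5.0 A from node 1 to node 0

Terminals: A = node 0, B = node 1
All resistors sit directly between nodes 0 and 1, so they are in parallel and share one voltage V; the full source current 5 A splits among them.
1/R_par = 1/100 + 1/300 = 0.01333 S  =>  R_par = 75 Ω
V = I × R_par = 5 × 75 = 375 V
I_R2 = V/R2 = 375/300 = 1.25 A

Final answer: 1.25 A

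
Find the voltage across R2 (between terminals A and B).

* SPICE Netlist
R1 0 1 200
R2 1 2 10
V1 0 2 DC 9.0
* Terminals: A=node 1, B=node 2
R1 and R2 are in series across V1 (node 0 → node 1 → node 2), and the output A–B is taken across R2, so this is a voltage divider.
Series current: I = V1/(R1 + R2) = 9/(200 + 10) = 9/210 = 0.04286 A
V_R2 = I × R2 = V1 × R2/(R1 + R2) = 9 × 10/210 = 0.4286 V

Final answer: 0.4286 V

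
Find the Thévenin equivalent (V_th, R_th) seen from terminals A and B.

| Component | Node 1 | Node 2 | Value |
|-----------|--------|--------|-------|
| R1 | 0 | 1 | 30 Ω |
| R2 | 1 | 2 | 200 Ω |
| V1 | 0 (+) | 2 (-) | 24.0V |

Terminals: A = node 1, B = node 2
Step 1 — V_th is the open-circuit voltage V_A - V_B (nothing connected across the terminals).
Nodal analysis, taking node 2 as the 0 V reference.
Source V1 fixes V_0 = 24 V.
KCL at each unknown node (sum of currents leaving = 0; resistances in Ω):
  Node 1: (V_1 - 24)/30 + (V_1 - 0)/200 = 0
Collecting terms: 0.03833 × V_1 = 0.8  =>  V_1 = 20.87 V
V_th = V_1 - V_2 = 20.87 - 0 = 20.87 V
Step 2 — R_th: zero the source — replace V1 by a short circuit (node 2 merges into node 0) — and find the resistance seen between A (node 1) and B (node 0).
Reduce the network between node 1 (A) and node 0 (B) by series/parallel combination:
  Rp1 = R1 ‖ R2 (parallel, both between nodes 0 and 1) = 1/(1/30 + 1/200) = 26.09 Ω
R_th = 26.09 Ω

Final answer: V_th = 20.87 V, R_th = 26.09 Ω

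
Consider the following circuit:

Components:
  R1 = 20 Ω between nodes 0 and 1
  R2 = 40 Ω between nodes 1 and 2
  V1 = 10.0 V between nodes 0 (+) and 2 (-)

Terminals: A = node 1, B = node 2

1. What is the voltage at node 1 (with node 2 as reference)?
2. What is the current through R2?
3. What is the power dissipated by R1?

Nodal analysis, taking node 2 as the 0 V reference.
Source V1 fixes V_0 = 10 V.
KCL at each unknown node (sum of currents leaving = 0; resistances in Ω):
  Node 1: (V_1 - 10)/20 + (V_1 - 0)/40 = 0
Collecting terms: 0.075 × V_1 = 0.5  =>  V_1 = 6.667 V
Part 1:
  Read off the nodal solution: V_1 = 6.667 V
Part 2:
  I_R2 = (V_1 - V_2)/R2 = (6.667 - 0)/40 = 0.1667 A
  Magnitude: I_R2 = 0.1667 A
Part 3:
  I_R1 = (V_0 - V_1)/R1 = (10 - 6.667)/20 = 0.1667 A
  P_R1 = I_R1² × R1 = (0.1667)² × 20 = 0.5556 W

Final answers:
1. V_1 = 6.667 V
2. I_R2 = 0.1667 A
3. P_R1 = 0.5556 W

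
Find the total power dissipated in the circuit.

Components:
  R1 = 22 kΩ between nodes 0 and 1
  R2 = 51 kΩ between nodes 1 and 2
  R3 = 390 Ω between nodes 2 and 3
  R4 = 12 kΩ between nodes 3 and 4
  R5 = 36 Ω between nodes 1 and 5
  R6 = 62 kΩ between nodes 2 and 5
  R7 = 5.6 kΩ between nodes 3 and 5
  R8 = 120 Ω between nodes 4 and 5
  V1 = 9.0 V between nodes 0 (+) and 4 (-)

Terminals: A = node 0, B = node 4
Nodal analysis, taking node 4 as the 0 V reference.
Source V1 fixes V_0 = 9 V.
KCL at each unknown node (sum of currents leaving = 0; resistances in Ω):
  Node 1: (V_1 - 9)/22000 + (V_1 - V_2)/51000 + (V_1 - V_5)/36 = 0
  Node 2: (V_2 - V_1)/51000 + (V_2 - V_3)/390 + (V_2 - V_5)/62000 = 0
  Node 3: (V_3 - V_2)/390 + (V_3 - 0)/12000 + (V_3 - V_5)/5600 = 0
  Node 5: (V_5 - V_1)/36 + (V_5 - V_2)/62000 + (V_5 - V_3)/5600 + (V_5 - 0)/120 = 0
Collecting terms (coefficients in siemens):
  0.02784·V_1 - 0.00001961·V_2 - 0.02778·V_5 = 0.0004091
  0.0026·V_2 - 0.00001961·V_1 - 0.002564·V_3 - 0.00001613·V_5 = 0
  0.002826·V_3 - 0.002564·V_2 - 0.0001786·V_5 = 0
  0.03631·V_5 - 0.02778·V_1 - 0.00001613·V_2 - 0.0001786·V_3 = 0
Solving these 4 simultaneous equations (Gaussian elimination) gives:
  V_1 = 0.06299 V, V_2 = 0.03605 V, V_3 = 0.03577 V, V_5 = 0.04839 V
Power in each resistor, P = (ΔV)²/R:
  P_R1 = (9 - 0.06299)²/22000 = 0.00363 W
  P_R2 = (0.06299 - 0.03605)²/51000 = 0.00000001423 W
  P_R3 = (0.03605 - 0.03577)²/390 = 0.0000000002063 W
  P_R4 = (0.03577 - 0)²/12000 = 0.0000001066 W
  P_R5 = (0.06299 - 0.04839)²/36 = 0.000005925 W
  P_R6 = (0.03605 - 0.04839)²/62000 = 0.000000002455 W
  P_R7 = (0.03577 - 0.04839)²/5600 = 0.00000002844 W
  P_R8 = (0 - 0.04839)²/120 = 0.00001951 W
P_total = P_R1 + P_R2 + P_R3 + P_R4 + P_R5 + P_R6 + P_R7 + P_R8 = 0.003656 W

Final answer: 0.003656 W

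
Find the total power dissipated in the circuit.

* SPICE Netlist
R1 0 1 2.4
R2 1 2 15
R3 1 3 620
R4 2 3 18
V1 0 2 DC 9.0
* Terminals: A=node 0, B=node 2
Nodal analysis, taking node 2 as the 0 V reference.
Source V1 fixes V_0 = 9 V.
KCL at each unknown node (sum of currents leaving = 0; resistances in Ω):
  Node 1: (V_1 - 9)/2.4 + (V_1 - 0)/15 + (V_1 - V_3)/620 = 0
  Node 3: (V_3 - V_1)/620 + (V_3 - 0)/18 = 0
Collecting terms (coefficients in siemens):
  0.4849·V_1 - 0.001613·V_3 = 3.75
  0.05717·V_3 - 0.001613·V_1 = 0
Determinant D = (0.4849)(0.05717) - (-0.001613)(-0.001613) = 0.02772
V_1 = [(3.75)(0.05717) - (-0.001613)(0)]/D = 7.734 V
V_3 = [(0.4849)(0) - (3.75)(-0.001613)]/D = 0.2182 V
Power in each resistor, P = (ΔV)²/R:
  P_R1 = (9 - 7.734)²/2.4 = 0.6683 W
  P_R2 = (7.734 - 0)²/15 = 3.987 W
  P_R3 = (7.734 - 0.2182)²/620 = 0.0911 W
  P_R4 = (0 - 0.2182)²/18 = 0.002645 W
P_total = P_R1 + P_R2 + P_R3 + P_R4 = 4.749 W

Final answer: 4.749 W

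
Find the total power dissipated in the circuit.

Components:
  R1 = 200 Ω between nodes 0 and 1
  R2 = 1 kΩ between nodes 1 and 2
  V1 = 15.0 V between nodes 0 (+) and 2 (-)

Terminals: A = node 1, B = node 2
Nodal analysis, taking node 2 as the 0 V reference.
Source V1 fixes V_0 = 15 V.
KCL at each unknown node (sum of currents leaving = 0; resistances in Ω):
  Node 1: (V_1 - 15)/200 + (V_1 - 0)/1000 = 0
Collecting terms: 0.006 × V_1 = 0.075  =>  V_1 = 12.5 V
Power in each resistor, P = (ΔV)²/R:
  P_R1 = (15 - 12.5)²/200 = 0.03125 W
  P_R2 = (12.5 - 0)²/1000 = 0.1562 W
P_total = P_R1 + P_R2 = 0.1875 W

Final answer: 0.1875 W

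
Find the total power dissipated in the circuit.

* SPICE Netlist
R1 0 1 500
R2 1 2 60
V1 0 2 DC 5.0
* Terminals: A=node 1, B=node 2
Nodal analysis, taking node 2 as the 0 V reference.
Source V1 fixes V_0 = 5 V.
KCL at each unknown node (sum of currents leaving = 0; resistances in Ω):
  Node 1: (V_1 - 5)/500 + (V_1 - 0)/60 = 0
Collecting terms: 0.01867 × V_1 = 0.01  =>  V_1 = 0.5357 V
Power in each resistor, P = (ΔV)²/R:
  P_R1 = (5 - 0.5357)²/500 = 0.03986 W
  P_R2 = (0.5357 - 0)²/60 = 0.004783 W
P_total = P_R1 + P_R2 = 0.04464 W

Final answer: 0.04464 W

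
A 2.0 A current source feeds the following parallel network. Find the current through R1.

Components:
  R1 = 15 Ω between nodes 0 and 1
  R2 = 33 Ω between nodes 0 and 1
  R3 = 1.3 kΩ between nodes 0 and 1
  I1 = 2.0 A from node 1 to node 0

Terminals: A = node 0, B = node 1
All resistors sit directly between nodes 0 and 1, so they are in parallel and share one voltage V; the full source current 2 A splits among them.
1/R_par = 1/15 + 1/33 + 1/1300 = 0.09774 S  =>  R_par = 10.23 Ω
V = I × R_par = 2 × 10.23 = 20.46 V
I_R1 = V/R1 = 20.46/15 = 1.364 A

Final answer: 1.364 A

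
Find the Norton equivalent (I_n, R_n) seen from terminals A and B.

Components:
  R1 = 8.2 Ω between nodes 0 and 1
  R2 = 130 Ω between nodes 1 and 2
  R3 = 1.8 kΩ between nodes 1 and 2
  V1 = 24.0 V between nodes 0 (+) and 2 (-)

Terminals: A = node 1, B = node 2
Find the Thévenin equivalent first; then I_n = V_th/R_th and R_n = R_th.
Step 1 — V_th is the open-circuit voltage V_A - V_B (nothing connected across the terminals).
Nodal analysis, taking node 2 as the 0 V reference.
Source V1 fixes V_0 = 24 V.
KCL at each unknown node (sum of currents leaving = 0; resistances in Ω):
  Node 1: (V_1 - 24)/8.2 + (V_1 - 0)/130 + (V_1 - 0)/1800 = 0
Collecting terms: 0.1302 × V_1 = 2.927  =>  V_1 = 22.48 V
V_th = V_1 - V_2 = 22.48 - 0 = 22.48 V
Step 2 — R_th: zero the source — replace V1 by a short circuit (node 2 merges into node 0) — and find the resistance seen between A (node 1) and B (node 0).
Reduce the network between node 1 (A) and node 0 (B) by series/parallel combination:
  Rp1 = R1 ‖ R2 ‖ R3 (parallel, all between nodes 0 and 1) = 1/(1/8.2 + 1/130 + 1/1800) = 7.681 Ω
R_th = 7.681 Ω
I_n = V_th/R_th = 22.48/7.681 = 2.927 A, and R_n = R_th = 7.681 Ω

Final answer: I_n = 2.927 A, R_n = 7.681 Ω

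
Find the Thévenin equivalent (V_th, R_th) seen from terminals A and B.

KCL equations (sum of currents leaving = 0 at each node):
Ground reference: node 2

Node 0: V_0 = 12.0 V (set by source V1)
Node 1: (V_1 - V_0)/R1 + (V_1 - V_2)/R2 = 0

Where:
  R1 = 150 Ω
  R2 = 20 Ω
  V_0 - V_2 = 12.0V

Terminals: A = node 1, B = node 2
Step 1 — V_th is the open-circuit voltage V_A - V_B (nothing connected across the terminals).
Nodal analysis, taking node 2 as the 0 V reference.
Source V1 fixes V_0 = 12 V.
KCL at each unknown node (sum of currents leaving = 0; resistances in Ω):
  Node 1: (V_1 - 12)/150 + (V_1 - 0)/20 = 0
Collecting terms: 0.05667 × V_1 = 0.08  =>  V_1 = 1.412 V
V_th = V_1 - V_2 = 1.412 - 0 = 1.412 V
Step 2 — R_th: zero the source — replace V1 by a short circuit (node 2 merges into node 0) — and find the resistance seen between A (node 1) and B (node 0).
Reduce the network between node 1 (A) and node 0 (B) by series/parallel combination:
  Rp1 = R1 ‖ R2 (parallel, both between nodes 0 and 1) = 1/(1/150 + 1/20) = 17.65 Ω
R_th = 17.65 Ω

Final answer: V_th = 1.412 V, R_th = 17.65 Ω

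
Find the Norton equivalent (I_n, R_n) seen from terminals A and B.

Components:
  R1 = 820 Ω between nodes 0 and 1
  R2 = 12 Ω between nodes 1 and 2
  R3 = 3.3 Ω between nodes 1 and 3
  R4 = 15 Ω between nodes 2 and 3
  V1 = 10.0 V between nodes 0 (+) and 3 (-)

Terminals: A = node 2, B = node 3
Find the Thévenin equivalent first; then I_n = V_th/R_th and R_n = R_th.
Step 1 — V_th is the open-circuit voltage V_A - V_B (nothing connected across the terminals).
Nodal analysis, taking node 3 as the 0 V reference.
Source V1 fixes V_0 = 10 V.
KCL at each unknown node (sum of currents leaving = 0; resistances in Ω):
  Node 1: (V_1 - 10)/820 + (V_1 - V_2)/12 + (V_1 - 0)/3.3 = 0
  Node 2: (V_2 - V_1)/12 + (V_2 - 0)/15 = 0
Collecting terms (coefficients in siemens):
  0.3876·V_1 - 0.08333·V_2 = 0.0122
  0.15·V_2 - 0.08333·V_1 = 0
Determinant D = (0.3876)(0.15) - (-0.08333)(-0.08333) = 0.05119
V_1 = [(0.0122)(0.15) - (-0.08333)(0)]/D = 0.03573 V
V_2 = [(0.3876)(0) - (0.0122)(-0.08333)]/D = 0.01985 V
V_th = V_2 - V_3 = 0.01985 - 0 = 0.01985 V
Step 2 — R_th: zero the source — replace V1 by a short circuit (node 3 merges into node 0) — and find the resistance seen between A (node 2) and B (node 0).
Reduce the network between node 2 (A) and node 0 (B) by series/parallel combination:
  Rp1 = R1 ‖ R3 (parallel, both between nodes 0 and 1) = 1/(1/820 + 1/3.3) = 3.287 Ω
  Rs1 = R2 + Rp1 (series, joined only at node 1) = 12 + 3.287 = 15.29 Ω
  Rp2 = R4 ‖ Rs1 (parallel, both between nodes 0 and 2) = 1/(1/15 + 1/15.29) = 7.571 Ω
R_th = 7.571 Ω
I_n = V_th/R_th = 0.01985/7.571 = 0.002622 A, and R_n = R_th = 7.571 Ω

Final answer: I_n = 0.002622 A, R_n = 7.571 Ω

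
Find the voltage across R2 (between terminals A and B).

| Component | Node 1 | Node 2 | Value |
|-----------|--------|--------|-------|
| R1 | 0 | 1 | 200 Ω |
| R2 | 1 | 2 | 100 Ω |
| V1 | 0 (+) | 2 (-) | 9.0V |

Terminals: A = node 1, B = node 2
R1 and R2 are in series across V1 (node 0 → node 1 → node 2), and the output A–B is taken across R2, so this is a voltage divider.
Series current: I = V1/(R1 + R2) = 9/(200 + 100) = 9/300 = 0.03 A
V_R2 = I × R2 = V1 × R2/(R1 + R2) = 9 × 100/300 = 3 V

Final answer: 3 V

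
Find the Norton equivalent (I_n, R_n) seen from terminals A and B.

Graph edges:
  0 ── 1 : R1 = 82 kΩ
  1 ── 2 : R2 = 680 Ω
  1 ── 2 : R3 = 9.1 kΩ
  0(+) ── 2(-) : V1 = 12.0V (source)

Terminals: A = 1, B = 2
Find the Thévenin equivalent first; then I_n = V_th/R_th and R_n = R_th.
Step 1 — V_th is the open-circuit voltage V_A - V_B (nothing connected across the terminals).
Nodal analysis, taking node 2 as the 0 V reference.
Source V1 fixes V_0 = 12 V.
KCL at each unknown node (sum of currents leaving = 0; resistances in Ω):
  Node 1: (V_1 - 12)/82000 + (V_1 - 0)/680 + (V_1 - 0)/9100 = 0
Collecting terms: 0.001593 × V_1 = 0.0001463  =>  V_1 = 0.09188 V
V_th = V_1 - V_2 = 0.09188 - 0 = 0.09188 V
Step 2 — R_th: zero the source — replace V1 by a short circuit (node 2 merges into node 0) — and find the resistance seen between A (node 1) and B (node 0).
Reduce the network between node 1 (A) and node 0 (B) by series/parallel combination:
  Rp1 = R1 ‖ R2 ‖ R3 (parallel, all between nodes 0 and 1) = 1/(1/82000 + 1/680 + 1/9100) = 627.9 Ω
R_th = 627.9 Ω
I_n = V_th/R_th = 0.09188/627.9 = 0.0001463 A, and R_n = R_th = 627.9 Ω

Final answer: I_n = 0.0001463 A, R_n = 627.9 Ω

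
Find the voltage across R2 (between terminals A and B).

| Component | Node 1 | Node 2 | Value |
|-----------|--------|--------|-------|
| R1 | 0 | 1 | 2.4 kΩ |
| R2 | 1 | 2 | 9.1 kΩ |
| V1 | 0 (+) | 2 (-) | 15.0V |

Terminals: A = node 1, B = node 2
R1 and R2 are in series across V1 (node 0 → node 1 → node 2), and the output A–B is taken across R2, so this is a voltage divider.
Series current: I = V1/(R1 + R2) = 15/(2400 + 9100) = 15/11500 = 0.001304 A
V_R2 = I × R2 = V1 × R2/(R1 + R2) = 15 × 9100/11500 = 11.87 V

Final answer: 11.87 V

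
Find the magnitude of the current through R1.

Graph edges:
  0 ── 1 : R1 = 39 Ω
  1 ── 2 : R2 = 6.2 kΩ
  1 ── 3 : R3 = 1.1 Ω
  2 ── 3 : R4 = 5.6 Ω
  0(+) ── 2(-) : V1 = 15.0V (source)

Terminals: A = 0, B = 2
Nodal analysis, taking node 2 as the 0 V reference.
Source V1 fixes V_0 = 15 V.
KCL at each unknown node (sum of currents leaving = 0; resistances in Ω):
  Node 1: (V_1 - 15)/39 + (V_1 - 0)/6200 + (V_1 - V_3)/1.1 = 0
  Node 3: (V_3 - V_1)/1.1 + (V_3 - 0)/5.6 = 0
Collecting terms (coefficients in siemens):
  0.9349·V_1 - 0.9091·V_3 = 0.3846
  1.088·V_3 - 0.9091·V_1 = 0
Determinant D = (0.9349)(1.088) - (-0.9091)(-0.9091) = 0.1904
V_1 = [(0.3846)(1.088) - (-0.9091)(0)]/D = 2.197 V
V_3 = [(0.9349)(0) - (0.3846)(-0.9091)]/D = 1.836 V
I_R1 = (V_0 - V_1)/R1 = (15 - 2.197)/39 = 0.3283 A
|I_R1| = 0.3283 A

Final answer: |I_R1| = 0.3283 A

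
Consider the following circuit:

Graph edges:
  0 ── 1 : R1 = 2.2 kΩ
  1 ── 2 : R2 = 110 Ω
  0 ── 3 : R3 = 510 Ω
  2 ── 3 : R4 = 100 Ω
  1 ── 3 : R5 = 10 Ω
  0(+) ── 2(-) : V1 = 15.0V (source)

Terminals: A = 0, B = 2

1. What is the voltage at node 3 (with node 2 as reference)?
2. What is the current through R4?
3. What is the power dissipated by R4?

Nodal analysis, taking node 2 as the 0 V reference.
Source V1 fixes V_0 = 15 V.
KCL at each unknown node (sum of currents leaving = 0; resistances in Ω):
  Node 1: (V_1 - 15)/2200 + (V_1 - 0)/110 + (V_1 - V_3)/10 = 0
  Node 3: (V_3 - 15)/510 + (V_3 - 0)/100 + (V_3 - V_1)/10 = 0
Collecting terms (coefficients in siemens):
  0.1095·V_1 - 0.1·V_3 = 0.006818
  0.112·V_3 - 0.1·V_1 = 0.02941
Determinant D = (0.1095)(0.112) - (-0.1)(-0.1) = 0.002265
V_1 = [(0.006818)(0.112) - (-0.1)(0.02941)]/D = 1.636 V
V_3 = [(0.1095)(0.02941) - (0.006818)(-0.1)]/D = 1.724 V
Part 1:
  Read off the nodal solution: V_3 = 1.724 V
Part 2:
  I_R4 = (V_2 - V_3)/R4 = (0 - 1.724)/100 = -0.01724 A
  Magnitude: I_R4 = 0.01724 A
Part 3:
  I_R4 = (V_2 - V_3)/R4 = (0 - 1.724)/100 = -0.01724 A
  P_R4 = I_R4² × R4 = (-0.01724)² × 100 = 0.02971 W

Final answers:
1. V_3 = 1.724 V
2. I_R4 = 0.01724 A
3. P_R4 = 0.02971 W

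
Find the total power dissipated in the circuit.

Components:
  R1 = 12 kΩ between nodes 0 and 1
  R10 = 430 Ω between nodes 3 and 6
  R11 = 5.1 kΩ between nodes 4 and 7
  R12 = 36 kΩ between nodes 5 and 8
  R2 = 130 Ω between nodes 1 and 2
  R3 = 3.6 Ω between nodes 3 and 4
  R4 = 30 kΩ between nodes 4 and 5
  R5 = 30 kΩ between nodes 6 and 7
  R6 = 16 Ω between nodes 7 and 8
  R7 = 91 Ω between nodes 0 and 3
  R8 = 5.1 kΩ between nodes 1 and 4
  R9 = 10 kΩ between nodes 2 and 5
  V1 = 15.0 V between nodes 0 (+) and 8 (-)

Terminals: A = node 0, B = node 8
Nodal analysis, taking node 8 as the 0 V reference.
Source V1 fixes V_0 = 15 V.
KCL at each unknown node (sum of currents leaving = 0; resistances in Ω):
  Node 1: (V_1 - 15)/12000 + (V_1 - V_2)/130 + (V_1 - V_4)/5100 = 0
  Node 2: (V_2 - V_1)/130 + (V_2 - V_5)/10000 = 0
  Node 3: (V_3 - V_4)/3.6 + (V_3 - 15)/91 + (V_3 - V_6)/430 = 0
  Node 4: (V_4 - V_3)/3.6 + (V_4 - V_5)/30000 + (V_4 - V_1)/5100 + (V_4 - V_7)/5100 = 0
  Node 5: (V_5 - V_4)/30000 + (V_5 - V_2)/10000 + (V_5 - 0)/36000 = 0
  Node 6: (V_6 - V_7)/30000 + (V_6 - V_3)/430 = 0
  Node 7: (V_7 - V_6)/30000 + (V_7 - 0)/16 + (V_7 - V_4)/5100 = 0
Collecting terms (coefficients in siemens):
  0.007972·V_1 - 0.007692·V_2 - 0.0001961·V_4 = 0.00125
  0.007792·V_2 - 0.007692·V_1 - 0.0001·V_5 = 0
  0.2911·V_3 - 0.2778·V_4 - 0.002326·V_6 = 0.1648
  0.2782·V_4 - 0.0001961·V_1 - 0.2778·V_3 - 0.00003333·V_5 - 0.0001961·V_7 = 0
  0.0001611·V_5 - 0.0001·V_2 - 0.00003333·V_4 = 0
  0.002359·V_6 - 0.002326·V_3 - 0.00003333·V_7 = 0
  0.06273·V_7 - 0.0001961·V_4 - 0.00003333·V_6 = 0
Solving these 7 simultaneous equations (Gaussian elimination) gives:
  V_1 = 13.96 V, V_2 = 13.93 V, V_3 = 14.67 V, V_4 = 14.66 V
  V_5 = 11.68 V, V_6 = 14.47 V, V_7 = 0.05352 V
Power in each resistor, P = (ΔV)²/R:
  P_R1 = (15 - 13.96)²/12000 = 0.00009044 W
  P_R2 = (13.96 - 13.93)²/130 = 0.00000658 W
  P_R3 = (14.67 - 14.66)²/3.6 = 0.00003464 W
  P_R4 = (14.66 - 11.68)²/30000 = 0.0002967 W
  P_R5 = (14.47 - 0.05352)²/30000 = 0.006925 W
  P_R6 = (0.05352 - 0)²/16 = 0.000179 W
  P_R7 = (15 - 14.67)²/91 = 0.001168 W
  P_R8 = (13.96 - 14.66)²/5100 = 0.00009734 W
  P_R9 = (13.93 - 11.68)²/10000 = 0.0005061 W
  P_R10 = (14.67 - 14.47)²/430 = 0.00009926 W
  P_R11 = (14.66 - 0.05352)²/5100 = 0.04185 W
  P_R12 = (11.68 - 0)²/36000 = 0.003789 W
P_total = P_R1 + P_R2 + P_R3 + P_R4 + P_R5 + P_R6 + P_R7 + P_R8 + P_R9 + P_R10 + P_R11 + P_R12 = 0.05504 W

Final answer: 0.05504 W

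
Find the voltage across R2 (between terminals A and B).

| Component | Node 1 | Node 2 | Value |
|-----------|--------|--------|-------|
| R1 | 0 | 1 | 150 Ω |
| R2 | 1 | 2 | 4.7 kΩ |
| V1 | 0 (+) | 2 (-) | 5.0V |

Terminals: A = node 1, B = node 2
R1 and R2 are in series across V1 (node 0 → node 1 → node 2), and the output A–B is taken across R2, so this is a voltage divider.
Series current: I = V1/(R1 + R2) = 5/(150 + 4700) = 5/4850 = 0.001031 A
V_R2 = I × R2 = V1 × R2/(R1 + R2) = 5 × 4700/4850 = 4.845 V

Final answer: 4.845 V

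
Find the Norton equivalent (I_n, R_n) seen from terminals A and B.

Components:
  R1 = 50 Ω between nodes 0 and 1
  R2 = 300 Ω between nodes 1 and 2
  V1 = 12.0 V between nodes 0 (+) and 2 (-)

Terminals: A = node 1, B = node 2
Find the Thévenin equivalent first; then I_n = V_th/R_th and R_n = R_th.
Step 1 — V_th is the open-circuit voltage V_A - V_B (nothing connected across the terminals).
Nodal analysis, taking node 2 as the 0 V reference.
Source V1 fixes V_0 = 12 V.
KCL at each unknown node (sum of currents leaving = 0; resistances in Ω):
  Node 1: (V_1 - 12)/50 + (V_1 - 0)/300 = 0
Collecting terms: 0.02333 × V_1 = 0.24  =>  V_1 = 10.29 V
V_th = V_1 - V_2 = 10.29 - 0 = 10.29 V
Step 2 — R_th: zero the source — replace V1 by a short circuit (node 2 merges into node 0) — and find the resistance seen between A (node 1) and B (node 0).
Reduce the network between node 1 (A) and node 0 (B) by series/parallel combination:
  Rp1 = R1 ‖ R2 (parallel, both between nodes 0 and 1) = 1/(1/50 + 1/300) = 42.86 Ω
R_th = 42.86 Ω
I_n = V_th/R_th = 10.29/42.86 = 0.24 A, and R_n = R_th = 42.86 Ω

Final answer: I_n = 0.24 A, R_n = 42.86 Ω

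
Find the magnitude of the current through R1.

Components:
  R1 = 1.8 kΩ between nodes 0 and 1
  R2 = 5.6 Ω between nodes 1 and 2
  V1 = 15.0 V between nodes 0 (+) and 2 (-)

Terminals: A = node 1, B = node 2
Nodal analysis, taking node 2 as the 0 V reference.
Source V1 fixes V_0 = 15 V.
KCL at each unknown node (sum of currents leaving = 0; resistances in Ω):
  Node 1: (V_1 - 15)/1800 + (V_1 - 0)/5.6 = 0
Collecting terms: 0.1791 × V_1 = 0.008333  =>  V_1 = 0.04652 V
I_R1 = (V_0 - V_1)/R1 = (15 - 0.04652)/1800 = 0.008307 A
|I_R1| = 0.008307 A

Final answer: |I_R1| = 0.008307 A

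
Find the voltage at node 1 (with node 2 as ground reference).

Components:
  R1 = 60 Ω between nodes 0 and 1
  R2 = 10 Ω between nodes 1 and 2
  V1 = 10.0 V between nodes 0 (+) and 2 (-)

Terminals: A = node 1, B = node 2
Nodal analysis, taking node 2 as the 0 V reference.
Source V1 fixes V_0 = 10 V.
KCL at each unknown node (sum of currents leaving = 0; resistances in Ω):
  Node 1: (V_1 - 10)/60 + (V_1 - 0)/10 = 0
Collecting terms: 0.1167 × V_1 = 0.1667  =>  V_1 = 1.429 V
The requested potential is V_1 = 1.429 V.

Final answer: V_1 = 1.429 V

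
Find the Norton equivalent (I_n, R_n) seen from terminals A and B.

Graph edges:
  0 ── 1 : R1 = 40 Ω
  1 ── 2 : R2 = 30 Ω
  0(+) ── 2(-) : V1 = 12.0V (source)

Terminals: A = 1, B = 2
Find the Thévenin equivalent first; then I_n = V_th/R_th and R_n = R_th.
Step 1 — V_th is the open-circuit voltage V_A - V_B (nothing connected across the terminals).
Nodal analysis, taking node 2 as the 0 V reference.
Source V1 fixes V_0 = 12 V.
KCL at each unknown node (sum of currents leaving = 0; resistances in Ω):
  Node 1: (V_1 - 12)/40 + (V_1 - 0)/30 = 0
Collecting terms: 0.05833 × V_1 = 0.3  =>  V_1 = 5.143 V
V_th = V_1 - V_2 = 5.143 - 0 = 5.143 V
Step 2 — R_th: zero the source — replace V1 by a short circuit (node 2 merges into node 0) — and find the resistance seen between A (node 1) and B (node 0).
Reduce the network between node 1 (A) and node 0 (B) by series/parallel combination:
  Rp1 = R1 ‖ R2 (parallel, both between nodes 0 and 1) = 1/(1/40 + 1/30) = 17.14 Ω
R_th = 17.14 Ω
I_n = V_th/R_th = 5.143/17.14 = 0.3 A, and R_n = R_th = 17.14 Ω

Final answer: I_n = 0.3 A, R_n = 17.14 Ω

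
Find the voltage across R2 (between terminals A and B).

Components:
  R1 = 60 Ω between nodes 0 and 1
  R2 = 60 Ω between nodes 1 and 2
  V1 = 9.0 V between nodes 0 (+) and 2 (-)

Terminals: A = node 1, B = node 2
R1 and R2 are in series across V1 (node 0 → node 1 → node 2), and the output A–B is taken across R2, so this is a voltage divider.
Series current: I = V1/(R1 + R2) = 9/(60 + 60) = 9/120 = 0.075 A
V_R2 = I × R2 = V1 × R2/(R1 + R2) = 9 × 60/120 = 4.5 V

Final answer: 4.5 V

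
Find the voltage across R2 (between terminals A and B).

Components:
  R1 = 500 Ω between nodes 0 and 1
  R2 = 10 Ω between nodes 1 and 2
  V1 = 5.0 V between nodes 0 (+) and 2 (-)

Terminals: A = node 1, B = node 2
R1 and R2 are in series across V1 (node 0 → node 1 → node 2), and the output A–B is taken across R2, so this is a voltage divider.
Series current: I = V1/(R1 + R2) = 5/(500 + 10) = 5/510 = 0.009804 A
V_R2 = I × R2 = V1 × R2/(R1 + R2) = 5 × 10/510 = 0.09804 V

Final answer: 0.09804 V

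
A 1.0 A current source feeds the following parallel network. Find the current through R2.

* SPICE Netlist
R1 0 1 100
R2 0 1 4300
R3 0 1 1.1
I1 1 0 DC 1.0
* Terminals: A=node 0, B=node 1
All resistors sit directly between nodes 0 and 1, so they are in parallel and share one voltage V; the full source current 1 A splits among them.
1/R_par = 1/100 + 1/4300 + 1/1.1 = 0.9193 S  =>  R_par = 1.088 Ω
V = I × R_par = 1 × 1.088 = 1.088 V
I_R2 = V/R2 = 1.088/4300 = 0.000253 A

Final answer: 0.000253 A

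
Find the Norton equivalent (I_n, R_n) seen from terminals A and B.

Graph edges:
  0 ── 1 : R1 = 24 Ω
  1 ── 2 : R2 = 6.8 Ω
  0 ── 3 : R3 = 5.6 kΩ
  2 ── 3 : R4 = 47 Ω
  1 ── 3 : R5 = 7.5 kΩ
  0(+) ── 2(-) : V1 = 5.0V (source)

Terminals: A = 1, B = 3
Find the Thévenin equivalent first; then I_n = V_th/R_th and R_n = R_th.
Step 1 — V_th is the open-circuit voltage V_A - V_B (nothing connected across the terminals).
Nodal analysis, taking node 2 as the 0 V reference.
Source V1 fixes V_0 = 5 V.
KCL at each unknown node (sum of currents leaving = 0; resistances in Ω):
  Node 1: (V_1 - 5)/24 + (V_1 - 0)/6.8 + (V_1 - V_3)/7500 = 0
  Node 3: (V_3 - 5)/5600 + (V_3 - 0)/47 + (V_3 - V_1)/7500 = 0
Collecting terms (coefficients in siemens):
  0.1889·V_1 - 0.0001333·V_3 = 0.2083
  0.02159·V_3 - 0.0001333·V_1 = 0.0008929
Determinant D = (0.1889)(0.02159) - (-0.0001333)(-0.0001333) = 0.004077
V_1 = [(0.2083)(0.02159) - (-0.0001333)(0.0008929)]/D = 1.103 V
V_3 = [(0.1889)(0.0008929) - (0.2083)(-0.0001333)]/D = 0.04817 V
V_th = V_1 - V_3 = 1.103 - 0.04817 = 1.055 V
Step 2 — R_th: zero the source — replace V1 by a short circuit (node 2 merges into node 0) — and find the resistance seen between A (node 1) and B (node 3).
Reduce the network between node 1 (A) and node 3 (B) by series/parallel combination:
  Rp1 = R1 ‖ R2 (parallel, both between nodes 0 and 1) = 1/(1/24 + 1/6.8) = 5.299 Ω
  Rp2 = R3 ‖ R4 (parallel, both between nodes 0 and 3) = 1/(1/5600 + 1/47) = 46.61 Ω
  Rs1 = Rp1 + Rp2 (series, joined only at node 0) = 5.299 + 46.61 = 51.91 Ω
  Rp3 = R5 ‖ Rs1 (parallel, both between nodes 1 and 3) = 1/(1/7500 + 1/51.91) = 51.55 Ω
R_th = 51.55 Ω
I_n = V_th/R_th = 1.055/51.55 = 0.02046 A, and R_n = R_th = 51.55 Ω

Final answer: I_n = 0.02046 A, R_n = 51.55 Ω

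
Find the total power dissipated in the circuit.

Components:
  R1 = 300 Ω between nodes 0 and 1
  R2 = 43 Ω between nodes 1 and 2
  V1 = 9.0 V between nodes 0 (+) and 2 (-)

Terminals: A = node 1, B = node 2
Nodal analysis, taking node 2 as the 0 V reference.
Source V1 fixes V_0 = 9 V.
KCL at each unknown node (sum of currents leaving = 0; resistances in Ω):
  Node 1: (V_1 - 9)/300 + (V_1 - 0)/43 = 0
Collecting terms: 0.02659 × V_1 = 0.03  =>  V_1 = 1.128 V
Power in each resistor, P = (ΔV)²/R:
  P_R1 = (9 - 1.128)²/300 = 0.2065 W
  P_R2 = (1.128 - 0)²/43 = 0.02961 W
P_total = P_R1 + P_R2 = 0.2362 W

Final answer: 0.2362 W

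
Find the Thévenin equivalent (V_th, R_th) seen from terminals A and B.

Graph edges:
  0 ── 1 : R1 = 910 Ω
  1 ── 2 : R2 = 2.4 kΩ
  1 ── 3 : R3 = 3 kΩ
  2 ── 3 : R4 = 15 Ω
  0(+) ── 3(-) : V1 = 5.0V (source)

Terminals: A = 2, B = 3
Step 1 — V_th is the open-circuit voltage V_A - V_B (nothing connected across the terminals).
Nodal analysis, taking node 3 as the 0 V reference.
Source V1 fixes V_0 = 5 V.
KCL at each unknown node (sum of currents leaving = 0; resistances in Ω):
  Node 1: (V_1 - 5)/910 + (V_1 - V_2)/2400 + (V_1 - 0)/3000 = 0
  Node 2: (V_2 - V_1)/2400 + (V_2 - 0)/15 = 0
Collecting terms (coefficients in siemens):
  0.001849·V_1 - 0.0004167·V_2 = 0.005495
  0.06708·V_2 - 0.0004167·V_1 = 0
Determinant D = (0.001849)(0.06708) - (-0.0004167)(-0.0004167) = 0.0001239
V_1 = [(0.005495)(0.06708) - (-0.0004167)(0)]/D = 2.976 V
V_2 = [(0.001849)(0) - (0.005495)(-0.0004167)]/D = 0.01848 V
V_th = V_2 - V_3 = 0.01848 - 0 = 0.01848 V
Step 2 — R_th: zero the source — replace V1 by a short circuit (node 3 merges into node 0) — and find the resistance seen between A (node 2) and B (node 0).
Reduce the network between node 2 (A) and node 0 (B) by series/parallel combination:
  Rp1 = R1 ‖ R3 (parallel, both between nodes 0 and 1) = 1/(1/910 + 1/3000) = 698.2 Ω
  Rs1 = R2 + Rp1 (series, joined only at node 1) = 2400 + 698.2 = 3098 Ω
  Rp2 = R4 ‖ Rs1 (parallel, both between nodes 0 and 2) = 1/(1/15 + 1/3098) = 14.93 Ω
R_th = 14.93 Ω

Final answer: V_th = 0.01848 V, R_th = 14.93 Ω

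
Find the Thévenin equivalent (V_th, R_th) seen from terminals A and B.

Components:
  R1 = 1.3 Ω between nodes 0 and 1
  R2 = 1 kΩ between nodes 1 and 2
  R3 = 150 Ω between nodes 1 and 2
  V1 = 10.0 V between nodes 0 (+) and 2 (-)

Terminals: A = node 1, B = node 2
Step 1 — V_th is the open-circuit voltage V_A - V_B (nothing connected across the terminals).
Nodal analysis, taking node 2 as the 0 V reference.
Source V1 fixes V_0 = 10 V.
KCL at each unknown node (sum of currents leaving = 0; resistances in Ω):
  Node 1: (V_1 - 10)/1.3 + (V_1 - 0)/1000 + (V_1 - 0)/150 = 0
Collecting terms: 0.7769 × V_1 = 7.692  =>  V_1 = 9.901 V
V_th = V_1 - V_2 = 9.901 - 0 = 9.901 V
Step 2 — R_th: zero the source — replace V1 by a short circuit (node 2 merges into node 0) — and find the resistance seen between A (node 1) and B (node 0).
Reduce the network between node 1 (A) and node 0 (B) by series/parallel combination:
  Rp1 = R1 ‖ R2 ‖ R3 (parallel, all between nodes 0 and 1) = 1/(1/1.3 + 1/1000 + 1/150) = 1.287 Ω
R_th = 1.287 Ω

Final answer: V_th = 9.901 V, R_th = 1.287 Ω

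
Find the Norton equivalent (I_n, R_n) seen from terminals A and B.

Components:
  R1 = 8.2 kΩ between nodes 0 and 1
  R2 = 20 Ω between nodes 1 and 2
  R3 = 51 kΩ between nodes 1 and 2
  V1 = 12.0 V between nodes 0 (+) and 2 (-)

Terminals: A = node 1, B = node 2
Find the Thévenin equivalent first; then I_n = V_th/R_th and R_n = R_th.
Step 1 — V_th is the open-circuit voltage V_A - V_B (nothing connected across the terminals).
Nodal analysis, taking node 2 as the 0 V reference.
Source V1 fixes V_0 = 12 V.
KCL at each unknown node (sum of currents leaving = 0; resistances in Ω):
  Node 1: (V_1 - 12)/8200 + (V_1 - 0)/20 + (V_1 - 0)/51000 = 0
Collecting terms: 0.05014 × V_1 = 0.001463  =>  V_1 = 0.02919 V
V_th = V_1 - V_2 = 0.02919 - 0 = 0.02919 V
Step 2 — R_th: zero the source — replace V1 by a short circuit (node 2 merges into node 0) — and find the resistance seen between A (node 1) and B (node 0).
Reduce the network between node 1 (A) and node 0 (B) by series/parallel combination:
  Rp1 = R1 ‖ R2 ‖ R3 (parallel, all between nodes 0 and 1) = 1/(1/8200 + 1/20 + 1/51000) = 19.94 Ω
R_th = 19.94 Ω
I_n = V_th/R_th = 0.02919/19.94 = 0.001463 A, and R_n = R_th = 19.94 Ω

Final answer: I_n = 0.001463 A, R_n = 19.94 Ω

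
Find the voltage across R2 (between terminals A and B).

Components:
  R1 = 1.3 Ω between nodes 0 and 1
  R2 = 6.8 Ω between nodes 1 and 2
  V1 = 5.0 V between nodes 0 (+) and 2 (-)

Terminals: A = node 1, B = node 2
R1 and R2 are in series across V1 (node 0 → node 1 → node 2), and the output A–B is taken across R2, so this is a voltage divider.
Series current: I = V1/(R1 + R2) = 5/(1.3 + 6.8) = 5/8.1 = 0.6173 A
V_R2 = I × R2 = V1 × R2/(R1 + R2) = 5 × 6.8/8.1 = 4.198 V

Final answer: 4.198 V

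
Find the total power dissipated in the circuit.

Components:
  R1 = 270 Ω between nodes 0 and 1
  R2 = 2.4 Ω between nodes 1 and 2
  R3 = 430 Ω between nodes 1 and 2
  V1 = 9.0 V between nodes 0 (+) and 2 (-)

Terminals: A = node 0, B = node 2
Nodal analysis, taking node 2 as the 0 V reference.
Source V1 fixes V_0 = 9 V.
KCL at each unknown node (sum of currents leaving = 0; resistances in Ω):
  Node 1: (V_1 - 9)/270 + (V_1 - 0)/2.4 + (V_1 - 0)/430 = 0
Collecting terms: 0.4227 × V_1 = 0.03333  =>  V_1 = 0.07886 V
Power in each resistor, P = (ΔV)²/R:
  P_R1 = (9 - 0.07886)²/270 = 0.2948 W
  P_R2 = (0.07886 - 0)²/2.4 = 0.002591 W
  P_R3 = (0.07886 - 0)²/430 = 0.00001446 W
P_total = P_R1 + P_R2 + P_R3 = 0.2974 W

Final answer: 0.2974 W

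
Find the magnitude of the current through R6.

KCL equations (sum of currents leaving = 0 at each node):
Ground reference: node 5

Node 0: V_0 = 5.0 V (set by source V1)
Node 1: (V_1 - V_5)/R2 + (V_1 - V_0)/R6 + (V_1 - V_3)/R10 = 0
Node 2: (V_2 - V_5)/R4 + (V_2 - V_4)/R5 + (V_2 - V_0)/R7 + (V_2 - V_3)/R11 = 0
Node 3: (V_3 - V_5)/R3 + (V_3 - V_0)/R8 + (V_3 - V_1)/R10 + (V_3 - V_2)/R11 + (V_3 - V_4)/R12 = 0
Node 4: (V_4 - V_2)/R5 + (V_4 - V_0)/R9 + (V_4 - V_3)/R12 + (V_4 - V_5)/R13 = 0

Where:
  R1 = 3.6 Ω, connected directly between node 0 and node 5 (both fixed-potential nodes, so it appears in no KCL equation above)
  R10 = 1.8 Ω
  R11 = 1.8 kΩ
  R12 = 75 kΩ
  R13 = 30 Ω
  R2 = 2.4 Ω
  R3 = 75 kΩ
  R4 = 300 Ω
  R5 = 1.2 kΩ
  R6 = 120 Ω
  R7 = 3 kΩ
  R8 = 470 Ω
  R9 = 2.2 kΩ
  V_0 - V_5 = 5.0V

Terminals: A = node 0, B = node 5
Nodal analysis, taking node 5 as the 0 V reference.
Source V1 fixes V_0 = 5 V.
KCL at each unknown node (sum of currents leaving = 0; resistances in Ω):
  Node 1: (V_1 - 0)/2.4 + (V_1 - 5)/120 + (V_1 - V_3)/1.8 = 0
  Node 2: (V_2 - 0)/300 + (V_2 - V_4)/1200 + (V_2 - 5)/3000 + (V_2 - V_3)/1800 = 0
  Node 3: (V_3 - 0)/75000 + (V_3 - 5)/470 + (V_3 - V_1)/1.8 + (V_3 - V_2)/1800 + (V_3 - V_4)/75000 = 0
  Node 4: (V_4 - V_2)/1200 + (V_4 - 5)/2200 + (V_4 - V_3)/75000 + (V_4 - 0)/30 = 0
Collecting terms (coefficients in siemens):
  0.9806·V_1 - 0.5556·V_3 = 0.04167
  0.005056·V_2 - 0.0005556·V_3 - 0.0008333·V_4 = 0.001667
  0.5583·V_3 - 0.5556·V_1 - 0.0005556·V_2 - 0.00001333·V_4 = 0.01064
  0.03463·V_4 - 0.0008333·V_2 - 0.00001333·V_3 = 0.002273
Solving these 4 simultaneous equations (Gaussian elimination) gives:
  V_1 = 0.1226 V, V_2 = 0.3575 V, V_3 = 0.1415 V, V_4 = 0.07428 V
I_R6 = (V_0 - V_1)/R6 = (5 - 0.1226)/120 = 0.04064 A
|I_R6| = 0.04064 A

Final answer: |I_R6| = 0.04064 A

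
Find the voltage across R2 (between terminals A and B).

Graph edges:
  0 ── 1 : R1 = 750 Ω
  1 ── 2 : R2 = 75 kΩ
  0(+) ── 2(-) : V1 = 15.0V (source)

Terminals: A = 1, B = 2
R1 and R2 are in series across V1 (node 0 → node 1 → node 2), and the output A–B is taken across R2, so this is a voltage divider.
Series current: I = V1/(R1 + R2) = 15/(750 + 75000) = 15/75750 = 0.000198 A
V_R2 = I × R2 = V1 × R2/(R1 + R2) = 15 × 75000/75750 = 14.85 V

Final answer: 14.85 V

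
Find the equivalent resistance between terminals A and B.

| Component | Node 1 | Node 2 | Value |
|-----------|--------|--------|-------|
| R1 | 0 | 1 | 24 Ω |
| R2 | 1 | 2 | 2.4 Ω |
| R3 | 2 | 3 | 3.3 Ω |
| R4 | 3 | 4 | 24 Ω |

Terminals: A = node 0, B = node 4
Reduce the network between node 0 (A) and node 4 (B) by series/parallel combination:
  Rs1 = R1 + R2 (series, joined only at node 1) = 24 + 2.4 = 26.4 Ω
  Rs2 = R3 + Rs1 (series, joined only at node 2) = 3.3 + 26.4 = 29.7 Ω
  Rs3 = R4 + Rs2 (series, joined only at node 3) = 24 + 29.7 = 53.7 Ω
R_eq = 53.7 Ω

Final answer: 53.7 Ω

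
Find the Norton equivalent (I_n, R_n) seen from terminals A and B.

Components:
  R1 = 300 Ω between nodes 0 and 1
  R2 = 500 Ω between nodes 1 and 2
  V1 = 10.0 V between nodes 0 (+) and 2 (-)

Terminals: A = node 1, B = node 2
Find the Thévenin equivalent first; then I_n = V_th/R_th and R_n = R_th.
Step 1 — V_th is the open-circuit voltage V_A - V_B (nothing connected across the terminals).
Nodal analysis, taking node 2 as the 0 V reference.
Source V1 fixes V_0 = 10 V.
KCL at each unknown node (sum of currents leaving = 0; resistances in Ω):
  Node 1: (V_1 - 10)/300 + (V_1 - 0)/500 = 0
Collecting terms: 0.005333 × V_1 = 0.03333  =>  V_1 = 6.25 V
V_th = V_1 - V_2 = 6.25 - 0 = 6.25 V
Step 2 — R_th: zero the source — replace V1 by a short circuit (node 2 merges into node 0) — and find the resistance seen between A (node 1) and B (node 0).
Reduce the network between node 1 (A) and node 0 (B) by series/parallel combination:
  Rp1 = R1 ‖ R2 (parallel, both between nodes 0 and 1) = 1/(1/300 + 1/500) = 187.5 Ω
R_th = 187.5 Ω
I_n = V_th/R_th = 6.25/187.5 = 0.03333 A, and R_n = R_th = 187.5 Ω

Final answer: I_n = 0.03333 A, R_n = 187.5 Ω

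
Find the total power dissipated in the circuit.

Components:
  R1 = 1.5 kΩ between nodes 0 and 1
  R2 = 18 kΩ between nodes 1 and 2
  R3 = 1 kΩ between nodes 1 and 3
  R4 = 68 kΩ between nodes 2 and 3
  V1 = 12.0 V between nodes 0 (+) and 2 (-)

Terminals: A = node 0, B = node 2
Nodal analysis, taking node 2 as the 0 V reference.
Source V1 fixes V_0 = 12 V.
KCL at each unknown node (sum of currents leaving = 0; resistances in Ω):
  Node 1: (V_1 - 12)/1500 + (V_1 - 0)/18000 + (V_1 - V_3)/1000 = 0
  Node 3: (V_3 - V_1)/1000 + (V_3 - 0)/68000 = 0
Collecting terms (coefficients in siemens):
  0.001722·V_1 - 0.001·V_3 = 0.008
  0.001015·V_3 - 0.001·V_1 = 0
Determinant D = (0.001722)(0.001015) - (-0.001)(-0.001) = 0.0000007475
V_1 = [(0.008)(0.001015) - (-0.001)(0)]/D = 10.86 V
V_3 = [(0.001722)(0) - (0.008)(-0.001)]/D = 10.7 V
Power in each resistor, P = (ΔV)²/R:
  P_R1 = (12 - 10.86)²/1500 = 0.0008679 W
  P_R2 = (10.86 - 0)²/18000 = 0.006551 W
  P_R3 = (10.86 - 10.7)²/1000 = 0.00002477 W
  P_R4 = (0 - 10.7)²/68000 = 0.001684 W
P_total = P_R1 + P_R2 + P_R3 + P_R4 = 0.009128 W

Final answer: 0.009128 W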